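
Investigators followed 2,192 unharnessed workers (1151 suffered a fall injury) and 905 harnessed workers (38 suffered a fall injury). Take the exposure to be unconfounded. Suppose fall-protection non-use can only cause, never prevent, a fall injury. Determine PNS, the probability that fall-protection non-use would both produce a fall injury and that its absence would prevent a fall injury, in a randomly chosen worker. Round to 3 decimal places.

PNS ≈ 0.483

p₁ = P(outcome | exposed) = 1151/2192 = 0.52509
p₀ = P(outcome | unexposed) = 38/905 = 0.041989
Under exogeneity and monotonicity, PNS = p₁ − p₀.
PNS = 0.52509 − 0.041989 = 0.4831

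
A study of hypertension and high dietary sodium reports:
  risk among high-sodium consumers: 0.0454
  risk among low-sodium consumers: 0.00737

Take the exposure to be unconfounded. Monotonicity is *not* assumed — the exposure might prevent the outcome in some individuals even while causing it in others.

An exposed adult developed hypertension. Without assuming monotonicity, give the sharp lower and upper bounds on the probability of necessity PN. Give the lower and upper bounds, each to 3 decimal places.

Let p₁ = 0.0454, p₀ = 0.00737.
Under exogeneity alone the bounds on PN are max{0,(p₁−p₀)/p₁} ≤ PN ≤ min{1,(1−p₀)/p₁}.
  lower = (p₁ − p₀)/p₁ = 0.03803 / 0.0454 ≈ 0.8377
  upper = min{1, (1 − p₀)/p₁} = 0.99263 / 0.0454 ≈ 21.8641 → capped at 1

0.838 ≤ PN ≤ 1.000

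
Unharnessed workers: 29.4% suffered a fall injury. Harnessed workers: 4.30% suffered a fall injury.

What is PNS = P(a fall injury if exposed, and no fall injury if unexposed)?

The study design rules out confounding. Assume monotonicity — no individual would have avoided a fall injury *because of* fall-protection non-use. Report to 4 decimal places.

p₁ = 0.294, p₀ = 0.043.
Under exogeneity and monotonicity, PNS = p₁ − p₀.
PNS = 0.294 − 0.043 = 0.251

PNS ≈ 0.2510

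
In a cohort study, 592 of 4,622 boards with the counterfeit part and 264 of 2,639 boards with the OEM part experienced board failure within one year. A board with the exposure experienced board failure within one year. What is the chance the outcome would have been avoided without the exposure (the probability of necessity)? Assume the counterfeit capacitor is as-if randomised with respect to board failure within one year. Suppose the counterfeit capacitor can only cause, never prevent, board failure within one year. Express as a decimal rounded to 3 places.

p₁ = P(outcome | exposed) = 592/4622 = 0.12808
p₀ = P(outcome | unexposed) = 264/2639 = 0.10004
Under exogeneity and monotonicity, PN = (p₁ − p₀) / p₁.
PN = (0.12808 − 0.10004) / 0.12808 = 0.028045 / 0.12808 ≈ 0.2190

PN ≈ 0.219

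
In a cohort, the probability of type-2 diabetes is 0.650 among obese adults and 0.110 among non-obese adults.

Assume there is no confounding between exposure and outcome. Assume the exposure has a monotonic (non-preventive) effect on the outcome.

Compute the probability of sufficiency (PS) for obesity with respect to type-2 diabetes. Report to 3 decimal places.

Let p₁ = 0.65, p₀ = 0.11.
Under exogeneity and monotonicity, PS = (p₁ − p₀) / (1 − p₀).
PS = (0.65 − 0.11) / (1 − 0.11) = 0.54 / 0.89 ≈ 0.6067

PS ≈ 0.607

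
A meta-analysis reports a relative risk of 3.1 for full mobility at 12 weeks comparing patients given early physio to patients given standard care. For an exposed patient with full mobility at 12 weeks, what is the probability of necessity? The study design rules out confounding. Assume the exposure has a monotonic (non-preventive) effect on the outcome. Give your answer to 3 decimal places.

PN ≈ 0.677

Under exogeneity and monotonicity, PN = (RR − 1) / RR = 1 − 1/RR.
PN = (3.1 − 1) / 3.1 = 2.1 / 3.1 ≈ 0.6774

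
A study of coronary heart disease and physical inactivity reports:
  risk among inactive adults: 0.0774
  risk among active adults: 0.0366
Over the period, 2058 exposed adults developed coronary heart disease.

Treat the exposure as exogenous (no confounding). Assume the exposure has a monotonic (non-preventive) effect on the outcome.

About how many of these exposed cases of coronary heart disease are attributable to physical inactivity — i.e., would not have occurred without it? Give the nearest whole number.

Let p₁ = 0.0774, p₀ = 0.0366.
PN = (p₁ − p₀)/p₁ = (0.0774 − 0.0366) / 0.0774 ≈ 0.52713.
Attributable cases ≈ PN × (exposed cases) = 0.52713 × 2058 ≈ 1084.84.

about 1085 cases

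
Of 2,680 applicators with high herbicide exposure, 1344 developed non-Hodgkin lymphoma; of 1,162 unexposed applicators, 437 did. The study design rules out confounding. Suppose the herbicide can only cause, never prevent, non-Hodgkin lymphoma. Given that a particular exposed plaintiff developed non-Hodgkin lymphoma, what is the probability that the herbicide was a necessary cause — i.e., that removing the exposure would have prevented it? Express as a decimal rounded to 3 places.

p₁ = P(outcome | exposed) = 1344/2680 = 0.50149
p₀ = P(outcome | unexposed) = 437/1162 = 0.37608
Under exogeneity and monotonicity, PN = (p₁ − p₀) / p₁.
PN = (0.50149 − 0.37608) / 0.50149 = 0.12542 / 0.50149 ≈ 0.2501

PN ≈ 0.250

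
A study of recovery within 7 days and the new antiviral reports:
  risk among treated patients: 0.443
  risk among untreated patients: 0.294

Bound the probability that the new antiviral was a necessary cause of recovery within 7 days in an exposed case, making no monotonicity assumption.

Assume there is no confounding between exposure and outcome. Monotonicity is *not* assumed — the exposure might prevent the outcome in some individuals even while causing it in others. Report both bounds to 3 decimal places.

0.336 ≤ PN ≤ 1.000

Let p₁ = 0.443, p₀ = 0.294.
Under exogeneity alone the bounds on PN are max{0,(p₁−p₀)/p₁} ≤ PN ≤ min{1,(1−p₀)/p₁}.
  lower = (p₁ − p₀)/p₁ = 0.149 / 0.443 ≈ 0.3363
  upper = min{1, (1 − p₀)/p₁} = 0.706 / 0.443 ≈ 1.5937 → capped at 1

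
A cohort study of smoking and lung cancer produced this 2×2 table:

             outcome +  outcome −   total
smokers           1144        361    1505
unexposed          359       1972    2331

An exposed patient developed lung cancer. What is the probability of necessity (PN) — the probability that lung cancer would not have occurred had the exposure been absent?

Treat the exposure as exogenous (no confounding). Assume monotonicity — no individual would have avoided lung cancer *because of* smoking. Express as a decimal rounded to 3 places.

PN ≈ 0.797

p₁ = P(outcome | exposed) = 1144/1505 = 0.76013
p₀ = P(outcome | unexposed) = 359/2331 = 0.15401
Under exogeneity and monotonicity, PN = (p₁ − p₀)/p₁.
PN = (0.76013 − 0.15401) / 0.76013 ≈ 0.7974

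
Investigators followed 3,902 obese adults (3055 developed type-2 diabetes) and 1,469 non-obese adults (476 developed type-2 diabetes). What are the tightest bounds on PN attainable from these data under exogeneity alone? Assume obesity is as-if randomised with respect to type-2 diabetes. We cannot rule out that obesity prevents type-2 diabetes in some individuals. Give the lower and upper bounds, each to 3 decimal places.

p₁ = P(outcome | exposed) = 3055/3902 = 0.78293
p₀ = P(outcome | unexposed) = 476/1469 = 0.32403
Under exogeneity alone the bounds on PN are max{0,(p₁−p₀)/p₁} ≤ PN ≤ min{1,(1−p₀)/p₁}.
  lower = (p₁ − p₀)/p₁ = 0.4589 / 0.78293 ≈ 0.5861
  upper = min{1, (1 − p₀)/p₁} = 0.67597 / 0.78293 ≈ 0.8634

0.586 ≤ PN ≤ 0.863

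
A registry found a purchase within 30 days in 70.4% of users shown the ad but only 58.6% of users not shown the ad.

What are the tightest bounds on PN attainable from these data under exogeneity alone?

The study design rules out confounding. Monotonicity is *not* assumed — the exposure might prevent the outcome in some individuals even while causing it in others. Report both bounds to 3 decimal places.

0.168 ≤ PN ≤ 0.588

p₁ = 0.704, p₀ = 0.586.
Under exogeneity alone the bounds on PN are max{0,(p₁−p₀)/p₁} ≤ PN ≤ min{1,(1−p₀)/p₁}.
  lower = (p₁ − p₀)/p₁ = 0.118 / 0.704 ≈ 0.1676
  upper = min{1, (1 − p₀)/p₁} = 0.414 / 0.704 ≈ 0.5881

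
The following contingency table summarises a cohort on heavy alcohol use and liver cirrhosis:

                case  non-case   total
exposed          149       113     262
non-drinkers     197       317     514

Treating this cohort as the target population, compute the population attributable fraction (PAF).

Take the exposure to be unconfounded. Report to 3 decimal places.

p₁ = P(outcome | exposed) = 149/262 = 0.5687
p₀ = P(outcome | unexposed) = 197/514 = 0.38327
Exposure prevalence π = 262/776 = 0.33763; overall risk P(Y=1) = 0.44588.
Under exogeneity, PAF = [P(Y=1) − p₀]/P(Y=1).
PAF = (0.44588 − 0.38327) / 0.44588 ≈ 0.1404

PAF ≈ 0.140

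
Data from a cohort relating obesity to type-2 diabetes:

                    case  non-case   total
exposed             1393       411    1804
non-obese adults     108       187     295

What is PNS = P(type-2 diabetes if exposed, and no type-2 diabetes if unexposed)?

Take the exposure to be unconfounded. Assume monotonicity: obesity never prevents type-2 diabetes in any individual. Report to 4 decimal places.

PNS ≈ 0.4061

p₁ = P(outcome | exposed) = 1393/1804 = 0.77217
p₀ = P(outcome | unexposed) = 108/295 = 0.3661
Under exogeneity and monotonicity, PNS = p₁ − p₀.
PNS = 0.77217 − 0.3661 = 0.40607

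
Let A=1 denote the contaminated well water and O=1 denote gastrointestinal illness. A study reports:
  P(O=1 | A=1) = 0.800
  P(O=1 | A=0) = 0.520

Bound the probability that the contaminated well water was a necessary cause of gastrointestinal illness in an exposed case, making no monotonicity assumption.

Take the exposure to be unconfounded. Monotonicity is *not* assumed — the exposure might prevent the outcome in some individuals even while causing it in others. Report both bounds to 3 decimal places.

0.350 ≤ PN ≤ 0.600

Let p₁ = 0.8, p₀ = 0.52.
Under exogeneity alone the bounds on PN are max{0,(p₁−p₀)/p₁} ≤ PN ≤ min{1,(1−p₀)/p₁}.
  lower = (p₁ − p₀)/p₁ = 0.28 / 0.8 ≈ 0.3500
  upper = min{1, (1 − p₀)/p₁} = 0.48 / 0.8 ≈ 0.6000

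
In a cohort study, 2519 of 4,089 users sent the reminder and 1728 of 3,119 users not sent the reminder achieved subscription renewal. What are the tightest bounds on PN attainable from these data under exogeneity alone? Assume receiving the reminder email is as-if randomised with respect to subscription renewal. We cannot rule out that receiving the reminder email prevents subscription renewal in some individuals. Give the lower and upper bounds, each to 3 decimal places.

p₁ = P(outcome | exposed) = 2519/4089 = 0.61604
p₀ = P(outcome | unexposed) = 1728/3119 = 0.55402
Under exogeneity alone the bounds on PN are max{0,(p₁−p₀)/p₁} ≤ PN ≤ min{1,(1−p₀)/p₁}.
  lower = (p₁ − p₀)/p₁ = 0.062019 / 0.61604 ≈ 0.1007
  upper = min{1, (1 − p₀)/p₁} = 0.44598 / 0.61604 ≈ 0.7239

0.101 ≤ PN ≤ 0.724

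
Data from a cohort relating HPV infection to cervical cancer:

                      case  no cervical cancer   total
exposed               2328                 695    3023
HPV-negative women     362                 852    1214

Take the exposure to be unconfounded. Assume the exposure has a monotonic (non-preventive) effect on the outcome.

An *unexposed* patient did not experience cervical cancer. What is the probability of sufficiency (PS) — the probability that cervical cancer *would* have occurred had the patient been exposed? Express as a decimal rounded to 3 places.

PS ≈ 0.672

p₁ = P(outcome | exposed) = 2328/3023 = 0.7701
p₀ = P(outcome | unexposed) = 362/1214 = 0.29819
Under exogeneity and monotonicity, PS = (p₁ − p₀) / (1 − p₀).
PS = (0.7701 − 0.29819) / (1 − 0.29819) = 0.47191 / 0.70181 ≈ 0.6724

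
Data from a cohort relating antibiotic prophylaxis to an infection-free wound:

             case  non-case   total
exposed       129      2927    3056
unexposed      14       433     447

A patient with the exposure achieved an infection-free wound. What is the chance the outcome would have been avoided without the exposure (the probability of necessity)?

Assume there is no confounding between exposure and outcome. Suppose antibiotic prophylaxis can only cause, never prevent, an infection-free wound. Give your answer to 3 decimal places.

PN ≈ 0.258

p₁ = P(outcome | exposed) = 129/3056 = 0.042212
p₀ = P(outcome | unexposed) = 14/447 = 0.03132
Under exogeneity and monotonicity, PN = (p₁ − p₀)/p₁.
PN = (0.042212 − 0.03132) / 0.042212 ≈ 0.2580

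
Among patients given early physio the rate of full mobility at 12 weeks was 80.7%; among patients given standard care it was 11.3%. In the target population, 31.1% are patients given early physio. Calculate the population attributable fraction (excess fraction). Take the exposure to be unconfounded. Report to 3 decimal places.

PAF ≈ 0.656

p₁ = 0.807, p₀ = 0.113.
Overall risk P(Y=1) = π·p₁ + (1−π)·p₀ = 0.311×0.807 + 0.689×0.113 = 0.32883.
Under exogeneity, PAF = [P(Y=1) − p₀] / P(Y=1).
PAF = (0.32883 − 0.113) / 0.32883 ≈ 0.6564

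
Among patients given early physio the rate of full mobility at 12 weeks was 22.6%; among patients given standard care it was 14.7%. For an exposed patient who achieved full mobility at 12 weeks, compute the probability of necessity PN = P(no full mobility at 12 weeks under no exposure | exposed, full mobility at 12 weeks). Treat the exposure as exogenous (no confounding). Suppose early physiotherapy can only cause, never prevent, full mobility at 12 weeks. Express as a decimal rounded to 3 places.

p₁ = 0.226, p₀ = 0.147.
Under exogeneity and monotonicity, PN = (p₁ − p₀) / p₁.
PN = (0.226 − 0.147) / 0.226 = 0.079 / 0.226 ≈ 0.3496

PN ≈ 0.350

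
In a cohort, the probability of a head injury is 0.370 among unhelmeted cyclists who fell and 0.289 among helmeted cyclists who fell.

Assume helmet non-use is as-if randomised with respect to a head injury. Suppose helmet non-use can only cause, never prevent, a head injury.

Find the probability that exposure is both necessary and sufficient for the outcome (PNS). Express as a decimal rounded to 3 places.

Let p₁ = 0.37, p₀ = 0.289.
Under exogeneity and monotonicity, PNS = p₁ − p₀.
PNS = 0.37 − 0.289 = 0.081

PNS ≈ 0.081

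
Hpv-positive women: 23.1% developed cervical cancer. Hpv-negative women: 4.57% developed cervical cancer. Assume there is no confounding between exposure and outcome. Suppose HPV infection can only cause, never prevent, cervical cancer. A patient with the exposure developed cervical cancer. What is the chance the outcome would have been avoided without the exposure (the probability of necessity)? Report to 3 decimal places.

PN ≈ 0.802

p₁ = 0.231, p₀ = 0.0457.
Under exogeneity and monotonicity, PN = (p₁ − p₀) / p₁.
PN = (0.231 − 0.0457) / 0.231 = 0.1853 / 0.231 ≈ 0.8022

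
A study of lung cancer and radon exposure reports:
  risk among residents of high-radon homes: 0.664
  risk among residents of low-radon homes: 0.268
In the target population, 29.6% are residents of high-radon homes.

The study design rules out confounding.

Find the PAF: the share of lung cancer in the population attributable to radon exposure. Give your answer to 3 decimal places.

PAF ≈ 0.304

Let p₁ = 0.664, p₀ = 0.268.
Overall risk P(Y=1) = π·p₁ + (1−π)·p₀ = 0.296×0.664 + 0.704×0.268 = 0.38522.
Under exogeneity, PAF = [P(Y=1) − p₀] / P(Y=1).
PAF = (0.38522 − 0.268) / 0.38522 ≈ 0.3043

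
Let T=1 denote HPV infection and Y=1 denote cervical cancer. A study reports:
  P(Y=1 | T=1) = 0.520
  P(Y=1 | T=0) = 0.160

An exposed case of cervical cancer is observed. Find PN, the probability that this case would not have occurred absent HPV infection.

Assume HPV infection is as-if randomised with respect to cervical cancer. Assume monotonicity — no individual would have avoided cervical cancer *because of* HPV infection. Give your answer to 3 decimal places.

PN ≈ 0.692

Let p₁ = 0.52, p₀ = 0.16.
Under exogeneity and monotonicity, PN = (p₁ − p₀) / p₁.
PN = (0.52 − 0.16) / 0.52 = 0.36 / 0.52 ≈ 0.6923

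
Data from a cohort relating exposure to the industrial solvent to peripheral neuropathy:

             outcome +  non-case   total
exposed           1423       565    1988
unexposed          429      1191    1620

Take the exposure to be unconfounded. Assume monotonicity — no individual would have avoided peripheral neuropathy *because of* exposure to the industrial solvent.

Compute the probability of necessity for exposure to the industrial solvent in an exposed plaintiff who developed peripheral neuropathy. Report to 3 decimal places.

PN ≈ 0.630

p₁ = P(outcome | exposed) = 1423/1988 = 0.71579
p₀ = P(outcome | unexposed) = 429/1620 = 0.26481
Under exogeneity and monotonicity, PN = (p₁ − p₀)/p₁.
PN = (0.71579 − 0.26481) / 0.71579 ≈ 0.6300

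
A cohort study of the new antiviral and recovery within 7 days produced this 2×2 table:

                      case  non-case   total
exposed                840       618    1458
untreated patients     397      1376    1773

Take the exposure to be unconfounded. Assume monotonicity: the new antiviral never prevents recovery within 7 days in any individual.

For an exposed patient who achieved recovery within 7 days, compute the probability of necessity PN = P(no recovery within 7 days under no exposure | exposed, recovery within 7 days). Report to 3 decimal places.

PN ≈ 0.611

p₁ = P(outcome | exposed) = 840/1458 = 0.57613
p₀ = P(outcome | unexposed) = 397/1773 = 0.22391
Under exogeneity and monotonicity, PN = (p₁ − p₀) / p₁.
PN = (0.57613 − 0.22391) / 0.57613 = 0.35222 / 0.57613 ≈ 0.6113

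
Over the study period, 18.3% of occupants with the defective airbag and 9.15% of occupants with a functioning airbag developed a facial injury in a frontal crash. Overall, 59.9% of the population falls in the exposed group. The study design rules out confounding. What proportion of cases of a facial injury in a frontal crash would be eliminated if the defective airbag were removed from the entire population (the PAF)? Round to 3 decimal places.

p₁ = 0.183, p₀ = 0.0915.
Overall risk P(Y=1) = π·p₁ + (1−π)·p₀ = 0.599×0.183 + 0.401×0.0915 = 0.14631.
Under exogeneity, PAF = [P(Y=1) − p₀] / P(Y=1).
PAF = (0.14631 − 0.0915) / 0.14631 ≈ 0.3746

PAF ≈ 0.375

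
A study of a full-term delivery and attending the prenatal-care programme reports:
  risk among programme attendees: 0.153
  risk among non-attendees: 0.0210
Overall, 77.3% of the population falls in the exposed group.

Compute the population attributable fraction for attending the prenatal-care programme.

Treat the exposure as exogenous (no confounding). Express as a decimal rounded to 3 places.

Let p₁ = 0.153, p₀ = 0.021.
Overall risk P(Y=1) = π·p₁ + (1−π)·p₀ = 0.773×0.153 + 0.227×0.021 = 0.12304.
Under exogeneity, PAF = [P(Y=1) − p₀] / P(Y=1).
PAF = (0.12304 − 0.021) / 0.12304 ≈ 0.8293

PAF ≈ 0.829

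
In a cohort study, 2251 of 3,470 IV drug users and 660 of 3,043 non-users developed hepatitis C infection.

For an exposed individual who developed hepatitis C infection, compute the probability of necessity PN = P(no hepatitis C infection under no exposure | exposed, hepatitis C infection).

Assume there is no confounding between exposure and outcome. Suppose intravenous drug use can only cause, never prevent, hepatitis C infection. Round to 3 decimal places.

p₁ = P(outcome | exposed) = 2251/3470 = 0.6487
p₀ = P(outcome | unexposed) = 660/3043 = 0.21689
Under exogeneity and monotonicity, PN = (p₁ − p₀) / p₁.
PN = (0.6487 − 0.21689) / 0.6487 = 0.43181 / 0.6487 ≈ 0.6657

PN ≈ 0.666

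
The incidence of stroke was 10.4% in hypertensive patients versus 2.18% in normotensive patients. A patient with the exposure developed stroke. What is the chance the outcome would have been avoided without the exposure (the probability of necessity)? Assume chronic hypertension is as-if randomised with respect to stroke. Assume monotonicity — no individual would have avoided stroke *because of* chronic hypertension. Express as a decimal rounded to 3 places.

p₁ = 0.104, p₀ = 0.0218.
Under exogeneity and monotonicity, PN = (p₁ − p₀) / p₁.
PN = (0.104 − 0.0218) / 0.104 = 0.0822 / 0.104 ≈ 0.7904

PN ≈ 0.790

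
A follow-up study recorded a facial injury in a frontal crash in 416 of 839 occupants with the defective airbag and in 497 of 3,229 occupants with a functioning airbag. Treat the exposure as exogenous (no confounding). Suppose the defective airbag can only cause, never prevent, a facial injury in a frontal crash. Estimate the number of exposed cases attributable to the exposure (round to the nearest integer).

about 287 cases

p₁ = P(outcome | exposed) = 416/839 = 0.49583
p₀ = P(outcome | unexposed) = 497/3229 = 0.15392
PN = (p₁ − p₀)/p₁ = (0.49583 − 0.15392) / 0.49583 ≈ 0.68957.
Attributable cases ≈ PN × (exposed cases) = 0.68957 × 416 ≈ 286.86.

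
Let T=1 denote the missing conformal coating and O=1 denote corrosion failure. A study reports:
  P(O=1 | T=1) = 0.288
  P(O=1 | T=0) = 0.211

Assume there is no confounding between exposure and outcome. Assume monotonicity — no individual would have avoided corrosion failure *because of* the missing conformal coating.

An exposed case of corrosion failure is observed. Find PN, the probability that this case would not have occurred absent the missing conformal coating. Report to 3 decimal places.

Let p₁ = 0.288, p₀ = 0.211.
Under exogeneity and monotonicity, PN = (p₁ − p₀) / p₁.
PN = (0.288 − 0.211) / 0.288 = 0.077 / 0.288 ≈ 0.2674

PN ≈ 0.267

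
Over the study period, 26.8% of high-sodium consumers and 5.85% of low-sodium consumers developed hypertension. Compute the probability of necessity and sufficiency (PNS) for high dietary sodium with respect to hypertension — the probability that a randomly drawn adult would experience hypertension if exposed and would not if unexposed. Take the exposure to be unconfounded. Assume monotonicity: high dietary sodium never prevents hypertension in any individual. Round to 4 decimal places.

PNS ≈ 0.2095

p₁ = 0.268, p₀ = 0.0585.
Under exogeneity and monotonicity, PNS = p₁ − p₀.
PNS = 0.268 − 0.0585 = 0.2095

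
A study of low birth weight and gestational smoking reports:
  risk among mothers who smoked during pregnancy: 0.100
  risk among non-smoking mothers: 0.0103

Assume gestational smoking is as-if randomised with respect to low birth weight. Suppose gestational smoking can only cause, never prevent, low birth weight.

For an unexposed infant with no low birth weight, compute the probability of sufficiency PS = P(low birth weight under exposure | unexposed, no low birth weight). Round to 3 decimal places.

Let p₁ = 0.1, p₀ = 0.0103.
Under exogeneity and monotonicity, PS = (p₁ − p₀) / (1 − p₀).
PS = (0.1 − 0.0103) / (1 − 0.0103) = 0.0897 / 0.9897 ≈ 0.0906

PS ≈ 0.091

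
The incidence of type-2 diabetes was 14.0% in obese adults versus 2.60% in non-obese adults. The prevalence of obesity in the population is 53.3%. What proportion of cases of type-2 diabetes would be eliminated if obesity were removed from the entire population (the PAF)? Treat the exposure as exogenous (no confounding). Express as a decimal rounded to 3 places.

PAF ≈ 0.700

p₁ = 0.14, p₀ = 0.026.
Overall risk P(Y=1) = π·p₁ + (1−π)·p₀ = 0.533×0.14 + 0.467×0.026 = 0.086762.
Under exogeneity, PAF = [P(Y=1) − p₀] / P(Y=1).
PAF = (0.086762 − 0.026) / 0.086762 ≈ 0.7003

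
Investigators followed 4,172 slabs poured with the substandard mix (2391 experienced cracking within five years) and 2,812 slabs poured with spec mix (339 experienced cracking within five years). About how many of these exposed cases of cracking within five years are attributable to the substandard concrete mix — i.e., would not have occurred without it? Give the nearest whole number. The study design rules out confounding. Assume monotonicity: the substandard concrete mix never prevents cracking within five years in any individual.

p₁ = P(outcome | exposed) = 2391/4172 = 0.57311
p₀ = P(outcome | unexposed) = 339/2812 = 0.12055
PN = (p₁ − p₀)/p₁ = (0.57311 − 0.12055) / 0.57311 ≈ 0.78965.
Attributable cases ≈ PN × (exposed cases) = 0.78965 × 2391 ≈ 1888.05.

about 1888 cases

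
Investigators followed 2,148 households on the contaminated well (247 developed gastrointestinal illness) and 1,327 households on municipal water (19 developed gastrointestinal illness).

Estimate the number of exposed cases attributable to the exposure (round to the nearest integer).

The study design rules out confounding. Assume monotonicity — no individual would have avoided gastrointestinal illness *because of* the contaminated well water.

p₁ = P(outcome | exposed) = 247/2148 = 0.11499
p₀ = P(outcome | unexposed) = 19/1327 = 0.014318
PN = (p₁ − p₀)/p₁ = (0.11499 − 0.014318) / 0.11499 ≈ 0.87549.
Attributable cases ≈ PN × (exposed cases) = 0.87549 × 247 ≈ 216.24.

about 216 cases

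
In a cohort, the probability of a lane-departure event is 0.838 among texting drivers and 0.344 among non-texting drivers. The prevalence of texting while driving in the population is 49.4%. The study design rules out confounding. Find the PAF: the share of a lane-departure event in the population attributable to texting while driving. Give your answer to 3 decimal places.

PAF ≈ 0.415

Let p₁ = 0.838, p₀ = 0.344.
Overall risk P(Y=1) = π·p₁ + (1−π)·p₀ = 0.494×0.838 + 0.506×0.344 = 0.58804.
Under exogeneity, PAF = [P(Y=1) − p₀] / P(Y=1).
PAF = (0.58804 − 0.344) / 0.58804 ≈ 0.4150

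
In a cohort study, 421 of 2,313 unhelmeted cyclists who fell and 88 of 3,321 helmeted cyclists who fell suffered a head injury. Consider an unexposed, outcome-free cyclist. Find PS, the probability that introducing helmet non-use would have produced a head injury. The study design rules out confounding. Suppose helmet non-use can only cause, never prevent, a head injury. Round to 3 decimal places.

PS ≈ 0.160

p₁ = P(outcome | exposed) = 421/2313 = 0.18201
p₀ = P(outcome | unexposed) = 88/3321 = 0.026498
Under exogeneity and monotonicity, PS = (p₁ − p₀) / (1 − p₀).
PS = (0.18201 − 0.026498) / (1 − 0.026498) = 0.15552 / 0.9735 ≈ 0.1597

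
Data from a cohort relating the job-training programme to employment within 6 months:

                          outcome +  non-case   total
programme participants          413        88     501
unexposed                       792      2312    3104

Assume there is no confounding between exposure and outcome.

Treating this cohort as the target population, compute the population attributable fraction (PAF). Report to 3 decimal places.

p₁ = P(outcome | exposed) = 413/501 = 0.82435
p₀ = P(outcome | unexposed) = 792/3104 = 0.25515
Exposure prevalence π = 501/3605 = 0.13897; overall risk P(Y=1) = 0.33426.
Under exogeneity, PAF = [P(Y=1) − p₀]/P(Y=1).
PAF = (0.33426 − 0.25515) / 0.33426 ≈ 0.2367

PAF ≈ 0.237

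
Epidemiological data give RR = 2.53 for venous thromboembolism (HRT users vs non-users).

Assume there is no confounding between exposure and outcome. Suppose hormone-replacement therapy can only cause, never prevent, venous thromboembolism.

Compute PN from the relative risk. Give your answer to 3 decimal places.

PN ≈ 0.605

Under exogeneity and monotonicity, PN = (RR − 1) / RR = 1 − 1/RR.
PN = (2.53 − 1) / 2.53 = 1.53 / 2.53 ≈ 0.6047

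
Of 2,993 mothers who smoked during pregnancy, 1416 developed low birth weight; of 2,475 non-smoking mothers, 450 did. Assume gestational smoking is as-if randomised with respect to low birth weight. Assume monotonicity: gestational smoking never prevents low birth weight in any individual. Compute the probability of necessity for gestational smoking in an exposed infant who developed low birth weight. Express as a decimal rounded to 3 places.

PN ≈ 0.616

p₁ = P(outcome | exposed) = 1416/2993 = 0.4731
p₀ = P(outcome | unexposed) = 450/2475 = 0.18182
Under exogeneity and monotonicity, PN = (p₁ − p₀) / p₁.
PN = (0.4731 − 0.18182) / 0.4731 = 0.29129 / 0.4731 ≈ 0.6157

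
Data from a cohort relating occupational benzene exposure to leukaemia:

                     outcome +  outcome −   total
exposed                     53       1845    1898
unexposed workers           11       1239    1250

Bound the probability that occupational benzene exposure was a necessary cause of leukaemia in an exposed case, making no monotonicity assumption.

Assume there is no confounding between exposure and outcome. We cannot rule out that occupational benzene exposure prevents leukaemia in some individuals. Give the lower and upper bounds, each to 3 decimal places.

0.685 ≤ PN ≤ 1.000

p₁ = P(outcome | exposed) = 53/1898 = 0.027924
p₀ = P(outcome | unexposed) = 11/1250 = 0.0088
Under exogeneity alone the bounds on PN are max{0,(p₁−p₀)/p₁} ≤ PN ≤ min{1,(1−p₀)/p₁}.
  lower = (p₁ − p₀)/p₁ = 0.019124 / 0.027924 ≈ 0.6849
  upper = min{1, (1 − p₀)/p₁} = 0.9912 / 0.027924 ≈ 35.4962 → capped at 1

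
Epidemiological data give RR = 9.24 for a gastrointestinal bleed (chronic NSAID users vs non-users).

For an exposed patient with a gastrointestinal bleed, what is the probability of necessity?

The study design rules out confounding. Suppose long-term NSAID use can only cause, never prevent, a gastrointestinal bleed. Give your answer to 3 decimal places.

PN ≈ 0.892

Under exogeneity and monotonicity, PN = (RR − 1) / RR = 1 − 1/RR.
PN = (9.24 − 1) / 9.24 = 8.24 / 9.24 ≈ 0.8918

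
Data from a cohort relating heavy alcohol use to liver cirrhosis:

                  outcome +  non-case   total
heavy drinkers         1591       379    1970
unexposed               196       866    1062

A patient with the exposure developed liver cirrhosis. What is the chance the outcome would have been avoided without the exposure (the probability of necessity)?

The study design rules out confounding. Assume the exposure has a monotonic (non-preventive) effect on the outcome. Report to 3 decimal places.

p₁ = P(outcome | exposed) = 1591/1970 = 0.80761
p₀ = P(outcome | unexposed) = 196/1062 = 0.18456
Under exogeneity and monotonicity, PN = (p₁ − p₀) / p₁.
PN = (0.80761 − 0.18456) / 0.80761 = 0.62306 / 0.80761 ≈ 0.7715

PN ≈ 0.771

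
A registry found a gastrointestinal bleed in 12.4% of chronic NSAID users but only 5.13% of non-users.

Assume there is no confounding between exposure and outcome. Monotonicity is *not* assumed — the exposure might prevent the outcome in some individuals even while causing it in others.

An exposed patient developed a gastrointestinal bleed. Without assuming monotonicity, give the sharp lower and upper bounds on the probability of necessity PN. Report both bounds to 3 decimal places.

0.586 ≤ PN ≤ 1.000

p₁ = 0.124, p₀ = 0.0513.
Under exogeneity alone the bounds on PN are max{0,(p₁−p₀)/p₁} ≤ PN ≤ min{1,(1−p₀)/p₁}.
  lower = (p₁ − p₀)/p₁ = 0.0727 / 0.124 ≈ 0.5863
  upper = min{1, (1 − p₀)/p₁} = 0.9487 / 0.124 ≈ 7.6508 → capped at 1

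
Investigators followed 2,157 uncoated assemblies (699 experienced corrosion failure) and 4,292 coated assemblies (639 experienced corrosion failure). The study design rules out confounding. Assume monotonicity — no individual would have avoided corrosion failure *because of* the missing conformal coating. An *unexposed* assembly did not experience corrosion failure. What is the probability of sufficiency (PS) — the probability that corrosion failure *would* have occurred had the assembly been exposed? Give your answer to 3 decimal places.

p₁ = P(outcome | exposed) = 699/2157 = 0.32406
p₀ = P(outcome | unexposed) = 639/4292 = 0.14888
Under exogeneity and monotonicity, PS = (p₁ − p₀) / (1 − p₀).
PS = (0.32406 − 0.14888) / (1 − 0.14888) = 0.17518 / 0.85112 ≈ 0.2058

PS ≈ 0.206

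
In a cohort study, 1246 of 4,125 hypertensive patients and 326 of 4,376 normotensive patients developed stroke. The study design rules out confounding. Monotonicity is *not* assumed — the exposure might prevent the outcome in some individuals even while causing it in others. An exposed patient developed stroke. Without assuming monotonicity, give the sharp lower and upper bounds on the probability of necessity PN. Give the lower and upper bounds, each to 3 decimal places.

p₁ = P(outcome | exposed) = 1246/4125 = 0.30206
p₀ = P(outcome | unexposed) = 326/4376 = 0.074497
Under exogeneity alone the bounds on PN are max{0,(p₁−p₀)/p₁} ≤ PN ≤ min{1,(1−p₀)/p₁}.
  lower = (p₁ − p₀)/p₁ = 0.22756 / 0.30206 ≈ 0.7534
  upper = min{1, (1 − p₀)/p₁} = 0.9255 / 0.30206 ≈ 3.0640 → capped at 1

0.753 ≤ PN ≤ 1.000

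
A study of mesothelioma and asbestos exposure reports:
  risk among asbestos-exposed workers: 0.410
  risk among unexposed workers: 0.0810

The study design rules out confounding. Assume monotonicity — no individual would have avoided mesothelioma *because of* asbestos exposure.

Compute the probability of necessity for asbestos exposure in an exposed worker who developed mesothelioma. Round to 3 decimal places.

Let p₁ = 0.41, p₀ = 0.081.
Under exogeneity and monotonicity, PN = (p₁ − p₀) / p₁.
PN = (0.41 − 0.081) / 0.41 = 0.329 / 0.41 ≈ 0.8024

PN ≈ 0.802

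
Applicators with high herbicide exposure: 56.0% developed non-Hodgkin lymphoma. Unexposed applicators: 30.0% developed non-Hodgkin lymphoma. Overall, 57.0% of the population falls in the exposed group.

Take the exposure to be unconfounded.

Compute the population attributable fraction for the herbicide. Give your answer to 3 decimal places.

p₁ = 0.56, p₀ = 0.3.
Overall risk P(Y=1) = π·p₁ + (1−π)·p₀ = 0.57×0.56 + 0.43×0.3 = 0.4482.
Under exogeneity, PAF = [P(Y=1) − p₀] / P(Y=1).
PAF = (0.4482 − 0.3) / 0.4482 ≈ 0.3307

PAF ≈ 0.331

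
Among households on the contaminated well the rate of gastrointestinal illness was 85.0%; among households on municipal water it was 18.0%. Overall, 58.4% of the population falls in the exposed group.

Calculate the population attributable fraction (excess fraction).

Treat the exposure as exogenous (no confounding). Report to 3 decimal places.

PAF ≈ 0.685

p₁ = 0.85, p₀ = 0.18.
Overall risk P(Y=1) = π·p₁ + (1−π)·p₀ = 0.584×0.85 + 0.416×0.18 = 0.57128.
Under exogeneity, PAF = [P(Y=1) − p₀] / P(Y=1).
PAF = (0.57128 − 0.18) / 0.57128 ≈ 0.6849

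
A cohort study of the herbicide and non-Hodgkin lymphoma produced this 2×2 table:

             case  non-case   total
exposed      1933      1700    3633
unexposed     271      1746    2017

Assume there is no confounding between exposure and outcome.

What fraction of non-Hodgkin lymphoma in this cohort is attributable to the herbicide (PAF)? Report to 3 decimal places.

PAF ≈ 0.656

p₁ = P(outcome | exposed) = 1933/3633 = 0.53207
p₀ = P(outcome | unexposed) = 271/2017 = 0.13436
Exposure prevalence π = 3633/5650 = 0.64301; overall risk P(Y=1) = 0.39009.
Under exogeneity, PAF = [P(Y=1) − p₀]/P(Y=1).
PAF = (0.39009 − 0.13436) / 0.39009 ≈ 0.6556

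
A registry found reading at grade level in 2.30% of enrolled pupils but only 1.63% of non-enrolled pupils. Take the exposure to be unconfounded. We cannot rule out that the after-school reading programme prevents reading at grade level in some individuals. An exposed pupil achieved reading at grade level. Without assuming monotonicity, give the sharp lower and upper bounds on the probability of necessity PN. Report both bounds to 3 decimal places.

p₁ = 0.023, p₀ = 0.0163.
Under exogeneity alone the bounds on PN are max{0,(p₁−p₀)/p₁} ≤ PN ≤ min{1,(1−p₀)/p₁}.
  lower = (p₁ − p₀)/p₁ = 0.0067 / 0.023 ≈ 0.2913
  upper = min{1, (1 − p₀)/p₁} = 0.9837 / 0.023 ≈ 42.7696 → capped at 1

0.291 ≤ PN ≤ 1.000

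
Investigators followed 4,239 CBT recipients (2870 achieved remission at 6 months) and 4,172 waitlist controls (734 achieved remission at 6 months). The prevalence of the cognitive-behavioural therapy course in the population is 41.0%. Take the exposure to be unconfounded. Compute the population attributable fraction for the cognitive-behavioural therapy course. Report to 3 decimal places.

PAF ≈ 0.539

p₁ = P(outcome | exposed) = 2870/4239 = 0.67705
p₀ = P(outcome | unexposed) = 734/4172 = 0.17593
Overall risk P(Y=1) = π·p₁ + (1−π)·p₀ = 0.41×0.67705 + 0.59×0.17593 = 0.38139.
Under exogeneity, PAF = [P(Y=1) − p₀] / P(Y=1).
PAF = (0.38139 − 0.17593) / 0.38139 ≈ 0.5387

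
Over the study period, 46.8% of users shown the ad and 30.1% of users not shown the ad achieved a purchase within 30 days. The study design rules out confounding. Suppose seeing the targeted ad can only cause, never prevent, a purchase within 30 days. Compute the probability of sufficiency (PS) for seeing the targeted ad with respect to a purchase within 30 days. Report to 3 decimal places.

PS ≈ 0.239

p₁ = 0.468, p₀ = 0.301.
Under exogeneity and monotonicity, PS = (p₁ − p₀) / (1 − p₀).
PS = (0.468 − 0.301) / (1 − 0.301) = 0.167 / 0.699 ≈ 0.2389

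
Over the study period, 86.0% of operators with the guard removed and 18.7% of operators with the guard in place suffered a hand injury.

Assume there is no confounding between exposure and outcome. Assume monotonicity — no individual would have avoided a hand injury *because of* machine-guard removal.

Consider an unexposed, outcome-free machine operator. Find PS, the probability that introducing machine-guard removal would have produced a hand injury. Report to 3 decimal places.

PS ≈ 0.828

p₁ = 0.86, p₀ = 0.187.
Under exogeneity and monotonicity, PS = (p₁ − p₀) / (1 − p₀).
PS = (0.86 − 0.187) / (1 − 0.187) = 0.673 / 0.813 ≈ 0.8278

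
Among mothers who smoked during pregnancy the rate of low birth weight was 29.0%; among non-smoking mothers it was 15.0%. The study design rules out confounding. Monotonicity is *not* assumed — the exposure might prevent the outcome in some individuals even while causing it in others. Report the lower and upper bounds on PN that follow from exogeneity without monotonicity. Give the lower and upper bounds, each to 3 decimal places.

p₁ = 0.29, p₀ = 0.15.
Under exogeneity alone the bounds on PN are max{0,(p₁−p₀)/p₁} ≤ PN ≤ min{1,(1−p₀)/p₁}.
  lower = (p₁ − p₀)/p₁ = 0.14 / 0.29 ≈ 0.4828
  upper = min{1, (1 − p₀)/p₁} = 0.85 / 0.29 ≈ 2.9310 → capped at 1

0.483 ≤ PN ≤ 1.000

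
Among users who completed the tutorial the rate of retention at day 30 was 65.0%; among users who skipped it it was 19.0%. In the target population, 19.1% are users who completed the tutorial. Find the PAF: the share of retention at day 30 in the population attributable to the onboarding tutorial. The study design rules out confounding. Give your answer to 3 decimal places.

PAF ≈ 0.316

p₁ = 0.65, p₀ = 0.19.
Overall risk P(Y=1) = π·p₁ + (1−π)·p₀ = 0.191×0.65 + 0.809×0.19 = 0.27786.
Under exogeneity, PAF = [P(Y=1) − p₀] / P(Y=1).
PAF = (0.27786 − 0.19) / 0.27786 ≈ 0.3162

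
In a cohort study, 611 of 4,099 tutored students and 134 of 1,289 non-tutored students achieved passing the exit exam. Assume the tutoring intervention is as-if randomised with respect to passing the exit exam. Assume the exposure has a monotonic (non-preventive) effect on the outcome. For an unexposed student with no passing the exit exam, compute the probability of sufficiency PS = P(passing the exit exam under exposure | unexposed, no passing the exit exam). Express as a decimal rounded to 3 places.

PS ≈ 0.050

p₁ = P(outcome | exposed) = 611/4099 = 0.14906
p₀ = P(outcome | unexposed) = 134/1289 = 0.10396
Under exogeneity and monotonicity, PS = (p₁ − p₀) / (1 − p₀).
PS = (0.14906 − 0.10396) / (1 − 0.10396) = 0.045104 / 0.89604 ≈ 0.0503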